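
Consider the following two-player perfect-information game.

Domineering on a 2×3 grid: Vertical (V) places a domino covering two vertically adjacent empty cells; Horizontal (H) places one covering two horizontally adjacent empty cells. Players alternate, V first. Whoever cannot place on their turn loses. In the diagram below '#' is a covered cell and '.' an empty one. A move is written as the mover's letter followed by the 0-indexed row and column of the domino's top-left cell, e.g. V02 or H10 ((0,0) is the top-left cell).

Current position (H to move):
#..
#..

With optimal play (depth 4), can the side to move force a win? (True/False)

H winning at [#../#..]: True

ply 1, H at #../#.. | H01=+1→###/#..*; H11=+1→#../###
ply 2: ###/#.. is terminal -1 (V); from #../#.. depth 4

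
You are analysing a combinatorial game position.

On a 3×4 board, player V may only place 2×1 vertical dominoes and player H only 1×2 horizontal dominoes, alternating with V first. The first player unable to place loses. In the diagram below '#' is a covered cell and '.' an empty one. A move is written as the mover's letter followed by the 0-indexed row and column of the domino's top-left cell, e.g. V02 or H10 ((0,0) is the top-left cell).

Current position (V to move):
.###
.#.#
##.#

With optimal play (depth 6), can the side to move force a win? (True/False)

[.###/.#.#/##.#] V move#1: V00:+1/####/##.#/##.#*, V12:+1/.###/.###/####
[####/##.#/##.#] end (terminal -1, H#2); searched .###/.#.#/##.# to 6

V winning at [.###/.#.#/##.#]: True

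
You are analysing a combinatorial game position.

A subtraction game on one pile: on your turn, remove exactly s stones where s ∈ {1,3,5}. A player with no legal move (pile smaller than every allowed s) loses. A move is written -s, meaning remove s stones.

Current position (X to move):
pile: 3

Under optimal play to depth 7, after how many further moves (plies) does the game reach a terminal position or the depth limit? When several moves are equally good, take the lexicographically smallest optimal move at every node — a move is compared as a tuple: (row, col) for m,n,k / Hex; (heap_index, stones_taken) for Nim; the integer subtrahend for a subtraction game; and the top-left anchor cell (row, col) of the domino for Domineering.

PV length from [3]: 3 plies

[3] X move#1: -1:+1/2*, -3:+1/0
[2] O move#2: -1:-1/1*
[1] X move#3: -1:+1/0*
[0] end (terminal -1, O#4); searched 3 to 7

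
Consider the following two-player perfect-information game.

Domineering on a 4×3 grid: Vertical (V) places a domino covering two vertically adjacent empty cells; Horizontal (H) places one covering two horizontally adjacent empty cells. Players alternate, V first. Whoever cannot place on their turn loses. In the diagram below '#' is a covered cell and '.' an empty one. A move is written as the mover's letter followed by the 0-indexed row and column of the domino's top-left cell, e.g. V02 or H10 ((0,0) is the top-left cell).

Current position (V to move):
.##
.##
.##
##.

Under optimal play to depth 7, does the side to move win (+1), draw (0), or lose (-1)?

value(.##/.##/.##/##., V) = +1

p1 V@[.##/.##/.##/##.]: V00[###/###/.##/##.]+1* V10[.##/###/###/##.]+1
p2 H@[###/###/.##/##.] terminal -1; root [.##/.##/.##/##.] d7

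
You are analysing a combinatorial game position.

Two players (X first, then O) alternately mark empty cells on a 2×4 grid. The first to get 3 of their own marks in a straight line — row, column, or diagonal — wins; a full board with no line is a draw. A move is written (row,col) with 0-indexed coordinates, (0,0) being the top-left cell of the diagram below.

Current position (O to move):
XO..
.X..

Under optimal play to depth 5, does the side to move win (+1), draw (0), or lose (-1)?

value(XO../.X.., O) = 0

ply 1, O at XO../.X.. | (0,2)=+0→XOO./.X..*; (0,3)=+0→XO.O/.X..; (1,0)=+0→XO../OX..; (1,2)=+0→XO../.XO.; (1,3)=+0→XO../.X.O
ply 2, X at XOO./.X.. | (0,3)=+0→XOOX/.X..*; (1,0)=-1→XOO./XX..; (1,2)=-1→XOO./.XX.; (1,3)=-1→XOO./.X.X
ply 3, O at XOOX/.X.. | (1,0)=+0→XOOX/OX..*; (1,2)=+0→XOOX/.XO.; (1,3)=+0→XOOX/.X.O
ply 4, X at XOOX/OX.. | (1,2)=+0→XOOX/OXX.*; (1,3)=+0→XOOX/OX.X
ply 5, O at XOOX/OXX. | (1,3)=+0→XOOX/OXXO*
ply 6: XOOX/OXXO is terminal +0 (X); from XO../.X.. depth 5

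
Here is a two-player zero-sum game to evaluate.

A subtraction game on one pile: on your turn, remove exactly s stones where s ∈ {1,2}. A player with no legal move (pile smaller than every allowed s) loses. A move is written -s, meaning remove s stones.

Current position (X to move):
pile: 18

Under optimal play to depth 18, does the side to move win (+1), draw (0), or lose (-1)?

p1 X@[18]: -1[17]-1* -2[16]-1
p2 O@[17]: -1[16]-1 -2[15]+1*
p3 X@[15]: -1[14]-1* -2[13]-1
p4 O@[14]: -1[13]-1 -2[12]+1*
p5 X@[12]: -1[11]-1* -2[10]-1
p6 O@[11]: -1[10]-1 -2[9]+1*
p7 X@[9]: -1[8]-1* -2[7]-1
p8 O@[8]: -1[7]-1 -2[6]+1*
p9 X@[6]: -1[5]-1* -2[4]-1
p10 O@[5]: -1[4]-1 -2[3]+1*
p11 X@[3]: -1[2]-1* -2[1]-1
p12 O@[2]: -1[1]-1 -2[0]+1*
p13 X@[0] terminal -1; root [18] d18

value(18, X) = -1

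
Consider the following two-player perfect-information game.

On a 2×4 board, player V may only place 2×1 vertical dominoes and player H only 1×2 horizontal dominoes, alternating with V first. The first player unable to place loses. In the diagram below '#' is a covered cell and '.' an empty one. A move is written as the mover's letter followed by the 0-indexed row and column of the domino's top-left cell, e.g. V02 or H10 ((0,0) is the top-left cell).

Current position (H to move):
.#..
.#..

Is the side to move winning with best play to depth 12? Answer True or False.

H winning at [.#../.#..]: True

p1 H@[.#../.#..]: H02[.###/.#..]+1* H12[.#../.###]+1
p2 V@[.###/.#..]: V00[####/##..]-1*
p3 H@[####/##..]: H12[####/####]+1*
p4 V@[####/####] terminal -1; root [.#../.#..] d12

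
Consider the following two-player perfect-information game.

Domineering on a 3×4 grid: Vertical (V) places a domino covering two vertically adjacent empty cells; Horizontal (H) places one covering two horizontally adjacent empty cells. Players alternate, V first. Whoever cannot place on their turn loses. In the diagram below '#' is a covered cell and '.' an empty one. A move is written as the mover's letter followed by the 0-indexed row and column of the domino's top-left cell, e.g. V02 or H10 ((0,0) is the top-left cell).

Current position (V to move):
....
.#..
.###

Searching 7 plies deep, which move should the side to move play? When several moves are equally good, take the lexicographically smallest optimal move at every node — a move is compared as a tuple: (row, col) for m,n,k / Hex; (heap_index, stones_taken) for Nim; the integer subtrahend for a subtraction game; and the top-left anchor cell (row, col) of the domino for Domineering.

V's best at [..../.#../.###]: V02

p1 V@[..../.#../.###]: V00[#.../##../.###]-1 V02[..#./.##./.###]+1* V03[...#/.#.#/.###]+1 V10[..../##../####]-1
p2 H@[..#./.##./.###]: H00[###./.##./.###]-1*
p3 V@[###./.##./.###]: V03[####/.###/.###]+1* V10[###./###./####]+1
p4 H@[####/.###/.###] terminal -1; root [..../.#../.###] d7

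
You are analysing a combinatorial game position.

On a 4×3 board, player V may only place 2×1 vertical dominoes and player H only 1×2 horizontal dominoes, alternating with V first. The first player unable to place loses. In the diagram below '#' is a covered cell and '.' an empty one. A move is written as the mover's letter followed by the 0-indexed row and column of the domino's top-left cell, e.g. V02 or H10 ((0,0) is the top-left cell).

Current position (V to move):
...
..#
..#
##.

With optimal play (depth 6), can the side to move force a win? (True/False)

p1 V@[.../..#/..#/##.]: V00[#../#.#/..#/##.]+1* V01[.#./.##/..#/##.]+1 V10[.../#.#/#.#/##.]+1 V11[.../.##/.##/##.]+1
p2 H@[#../#.#/..#/##.]: H01[###/#.#/..#/##.]-1* H20[#../#.#/###/##.]-1
p3 V@[###/#.#/..#/##.]: V11[###/###/.##/##.]+1*
p4 H@[###/###/.##/##.] terminal -1; root [.../..#/..#/##.] d6

V winning at [.../..#/..#/##.]: True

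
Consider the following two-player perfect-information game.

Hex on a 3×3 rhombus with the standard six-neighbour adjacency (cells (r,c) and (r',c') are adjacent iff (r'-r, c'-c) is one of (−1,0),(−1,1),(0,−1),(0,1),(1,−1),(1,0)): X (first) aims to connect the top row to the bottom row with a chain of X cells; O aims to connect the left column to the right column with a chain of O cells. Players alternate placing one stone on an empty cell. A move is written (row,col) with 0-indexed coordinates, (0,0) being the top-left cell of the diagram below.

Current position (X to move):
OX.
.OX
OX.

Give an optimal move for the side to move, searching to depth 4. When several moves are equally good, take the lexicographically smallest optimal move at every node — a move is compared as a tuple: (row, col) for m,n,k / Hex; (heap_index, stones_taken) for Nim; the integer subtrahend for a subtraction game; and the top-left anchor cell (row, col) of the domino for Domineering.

ply 1, X at OX./.OX/OX. | (0,2)=+1→OXX/.OX/OX.*; (1,0)=-1→OX./XOX/OX.; (2,2)=-1→OX./.OX/OXX
ply 2: OXX/.OX/OX. is terminal -1 (O); from OX./.OX/OX. depth 4

X's best at [OX./.OX/OX.]: (0,2)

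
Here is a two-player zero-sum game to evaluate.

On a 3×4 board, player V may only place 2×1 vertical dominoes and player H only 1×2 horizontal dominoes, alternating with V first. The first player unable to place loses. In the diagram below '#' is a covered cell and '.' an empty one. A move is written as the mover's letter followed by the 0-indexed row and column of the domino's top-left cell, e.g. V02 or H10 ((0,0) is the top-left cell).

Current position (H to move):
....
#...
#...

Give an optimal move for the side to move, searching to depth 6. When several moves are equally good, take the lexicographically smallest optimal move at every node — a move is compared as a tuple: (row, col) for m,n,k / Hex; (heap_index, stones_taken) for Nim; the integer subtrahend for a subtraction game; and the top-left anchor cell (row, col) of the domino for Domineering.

ply 1, H at ..../#.../#... | H00=-1→##../#.../#...; H01=-1→.##./#.../#...; H02=-1→..##/#.../#...; H11=+1→..../###./#...*; H12=+1→..../#.##/#...; H21=-1→..../#.../###.; H22=-1→..../#.../#.##
ply 2, V at ..../###./#... | V03=-1→...#/####/#...*; V13=-1→..../####/#..#
ply 3, H at ...#/####/#... | H00=+1→##.#/####/#...*; H01=+1→.###/####/#...; H21=+1→...#/####/###.; H22=+1→...#/####/#.##
ply 4: ##.#/####/#... is terminal -1 (V); from ..../#.../#... depth 6

H's best at [..../#.../#...]: H11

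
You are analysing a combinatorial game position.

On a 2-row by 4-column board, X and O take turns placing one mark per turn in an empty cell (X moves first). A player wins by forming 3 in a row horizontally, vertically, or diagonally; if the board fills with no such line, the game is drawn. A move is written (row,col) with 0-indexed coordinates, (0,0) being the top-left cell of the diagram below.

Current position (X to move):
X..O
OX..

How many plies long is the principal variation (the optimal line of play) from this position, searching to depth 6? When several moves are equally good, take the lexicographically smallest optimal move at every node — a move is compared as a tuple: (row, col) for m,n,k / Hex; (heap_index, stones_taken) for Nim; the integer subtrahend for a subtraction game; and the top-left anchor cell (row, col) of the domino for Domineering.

PV length from [X..O/OX..]: 4 plies

[X..O/OX..] X move#1: (0,1):+0/XX.O/OX..*, (0,2):+0/X.XO/OX.., (1,2):+0/X..O/OXX., (1,3):+0/X..O/OX.X
[XX.O/OX..] O move#2: (0,2):+0/XXOO/OX..*, (1,2):-1/XX.O/OXO., (1,3):-1/XX.O/OX.O
[XXOO/OX..] X move#3: (1,2):+0/XXOO/OXX.*, (1,3):+0/XXOO/OX.X
[XXOO/OXX.] O move#4: (1,3):+0/XXOO/OXXO*
[XXOO/OXXO] end (terminal +0, X#5); searched X..O/OX.. to 6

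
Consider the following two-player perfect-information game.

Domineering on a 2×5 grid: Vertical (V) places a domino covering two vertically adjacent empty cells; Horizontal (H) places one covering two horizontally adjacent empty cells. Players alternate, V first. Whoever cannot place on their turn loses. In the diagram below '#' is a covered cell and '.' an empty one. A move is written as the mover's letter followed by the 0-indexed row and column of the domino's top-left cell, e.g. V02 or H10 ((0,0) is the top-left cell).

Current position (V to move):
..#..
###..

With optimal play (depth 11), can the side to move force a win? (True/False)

[..#../###..] V move#1: V03:+1/..##./####.*, V04:+1/..#.#/###.#
[..##./####.] H move#2: H00:-1/####./####.*
[####./####.] V move#3: V04:+1/#####/#####*
[#####/#####] end (terminal -1, H#4); searched ..#../###.. to 11

V winning at [..#../###..]: True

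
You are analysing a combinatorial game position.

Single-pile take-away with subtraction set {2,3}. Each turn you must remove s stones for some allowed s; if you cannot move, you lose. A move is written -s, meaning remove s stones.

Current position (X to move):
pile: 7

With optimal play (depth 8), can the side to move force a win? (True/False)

[7] X move#1: -2:+1/5*, -3:-1/4
[5] O move#2: -2:-1/3*, -3:-1/2
[3] X move#3: -2:+1/1*, -3:+1/0
[1] end (terminal -1, O#4); searched 7 to 8

X winning at [7]: True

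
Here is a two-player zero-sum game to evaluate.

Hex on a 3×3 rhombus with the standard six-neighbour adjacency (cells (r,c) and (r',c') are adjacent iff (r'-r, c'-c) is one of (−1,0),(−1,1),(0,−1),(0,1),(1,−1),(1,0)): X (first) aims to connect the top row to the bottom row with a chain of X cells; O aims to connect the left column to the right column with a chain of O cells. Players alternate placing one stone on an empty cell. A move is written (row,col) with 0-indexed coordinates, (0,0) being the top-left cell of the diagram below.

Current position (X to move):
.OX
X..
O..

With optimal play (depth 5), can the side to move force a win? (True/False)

p1 X@[.OX/X../O..]: (0,0)[XOX/X../O..]-1 (1,1)[.OX/XX./O..]-1 (1,2)[.OX/X.X/O..]+1* (2,1)[.OX/X../OX.]+1 (2,2)[.OX/X../O.X]-1
p2 O@[.OX/X.X/O..]: (0,0)[OOX/X.X/O..]-1* (1,1)[.OX/XOX/O..]-1 (2,1)[.OX/X.X/OO.]-1 (2,2)[.OX/X.X/O.O]-1
p3 X@[OOX/X.X/O..]: (1,1)[OOX/XXX/O..]+1* (2,1)[OOX/X.X/OX.]+1 (2,2)[OOX/X.X/O.X]+1
p4 O@[OOX/XXX/O..]: (2,1)[OOX/XXX/OO.]-1* (2,2)[OOX/XXX/O.O]-1
p5 X@[OOX/XXX/OO.]: (2,2)[OOX/XXX/OOX]+1*
p6 O@[OOX/XXX/OOX] terminal -1; root [.OX/X../O..] d5

X winning at [.OX/X../O..]: True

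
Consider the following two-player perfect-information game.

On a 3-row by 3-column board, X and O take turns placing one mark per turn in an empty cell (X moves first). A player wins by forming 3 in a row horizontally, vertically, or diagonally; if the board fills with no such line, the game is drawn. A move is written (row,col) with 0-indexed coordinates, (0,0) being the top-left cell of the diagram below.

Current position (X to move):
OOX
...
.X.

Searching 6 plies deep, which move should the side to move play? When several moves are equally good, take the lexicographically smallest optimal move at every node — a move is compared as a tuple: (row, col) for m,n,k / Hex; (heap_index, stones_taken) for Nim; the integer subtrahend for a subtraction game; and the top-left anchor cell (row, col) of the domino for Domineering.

X's best at [OOX/.../.X.]: (1,0)

ply 1, X at OOX/.../.X. | (1,0)=+1→OOX/X../.X.*; (1,1)=+0→OOX/.X./.X.; (1,2)=+1→OOX/..X/.X.; (2,0)=+1→OOX/.../XX.; (2,2)=+1→OOX/.../.XX
ply 2, O at OOX/X../.X. | (1,1)=-1→OOX/XO./.X.*; (1,2)=-1→OOX/X.O/.X.; (2,0)=-1→OOX/X../OX.; (2,2)=-1→OOX/X../.XO
ply 3, X at OOX/XO./.X. | (1,2)=-1→OOX/XOX/.X.; (2,0)=-1→OOX/XO./XX.; (2,2)=+1→OOX/XO./.XX*
ply 4, O at OOX/XO./.XX | (1,2)=-1→OOX/XOO/.XX*; (2,0)=-1→OOX/XO./OXX
ply 5, X at OOX/XOO/.XX | (2,0)=+1→OOX/XOO/XXX*
ply 6: OOX/XOO/XXX is terminal -1 (O); from OOX/.../.X. depth 6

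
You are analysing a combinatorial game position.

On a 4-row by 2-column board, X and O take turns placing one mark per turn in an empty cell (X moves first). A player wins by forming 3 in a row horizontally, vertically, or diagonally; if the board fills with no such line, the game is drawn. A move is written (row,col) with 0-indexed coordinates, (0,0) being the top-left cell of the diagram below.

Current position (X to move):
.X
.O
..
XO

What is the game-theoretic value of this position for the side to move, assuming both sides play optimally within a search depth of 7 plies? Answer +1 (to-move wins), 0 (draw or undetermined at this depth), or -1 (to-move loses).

value(.X/.O/../XO, X) = 0

p1 X@[.X/.O/../XO]: (0,0)[XX/.O/../XO]-1 (1,0)[.X/XO/../XO]-1 (2,0)[.X/.O/X./XO]-1 (2,1)[.X/.O/.X/XO]+0*
p2 O@[.X/.O/.X/XO]: (0,0)[OX/.O/.X/XO]+0* (1,0)[.X/OO/.X/XO]+0 (2,0)[.X/.O/OX/XO]+0
p3 X@[OX/.O/.X/XO]: (1,0)[OX/XO/.X/XO]+0* (2,0)[OX/.O/XX/XO]+0
p4 O@[OX/XO/.X/XO]: (2,0)[OX/XO/OX/XO]+0*
p5 X@[OX/XO/OX/XO] terminal +0; root [.X/.O/../XO] d7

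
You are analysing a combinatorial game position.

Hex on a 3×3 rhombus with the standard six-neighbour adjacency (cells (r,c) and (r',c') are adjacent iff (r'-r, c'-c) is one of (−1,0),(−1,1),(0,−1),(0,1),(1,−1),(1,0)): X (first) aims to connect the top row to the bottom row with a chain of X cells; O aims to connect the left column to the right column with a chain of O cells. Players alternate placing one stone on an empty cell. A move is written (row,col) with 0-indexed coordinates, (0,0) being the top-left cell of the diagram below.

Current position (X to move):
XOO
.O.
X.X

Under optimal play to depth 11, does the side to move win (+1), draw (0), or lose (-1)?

[XOO/.O./X.X] X move#1: (1,0):+1/XOO/XO./X.X*, (1,2):-1/XOO/.OX/X.X, (2,1):-1/XOO/.O./XXX
[XOO/XO./X.X] end (terminal -1, O#2); searched XOO/.O./X.X to 11

value(XOO/.O./X.X, X) = +1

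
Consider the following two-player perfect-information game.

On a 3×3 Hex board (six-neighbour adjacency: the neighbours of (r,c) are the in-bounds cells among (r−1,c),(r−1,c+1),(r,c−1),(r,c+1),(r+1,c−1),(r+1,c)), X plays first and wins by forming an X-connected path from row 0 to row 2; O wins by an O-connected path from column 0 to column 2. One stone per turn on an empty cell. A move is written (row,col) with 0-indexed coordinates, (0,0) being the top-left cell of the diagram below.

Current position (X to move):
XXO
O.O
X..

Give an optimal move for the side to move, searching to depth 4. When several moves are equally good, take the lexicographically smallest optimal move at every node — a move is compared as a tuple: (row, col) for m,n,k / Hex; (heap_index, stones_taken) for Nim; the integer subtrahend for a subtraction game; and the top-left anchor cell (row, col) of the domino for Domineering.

ply 1, X at XXO/O.O/X.. | (1,1)=+1→XXO/OXO/X..*; (2,1)=-1→XXO/O.O/XX.; (2,2)=-1→XXO/O.O/X.X
ply 2: XXO/OXO/X.. is terminal -1 (O); from XXO/O.O/X.. depth 4

X's best at [XXO/O.O/X..]: (1,1)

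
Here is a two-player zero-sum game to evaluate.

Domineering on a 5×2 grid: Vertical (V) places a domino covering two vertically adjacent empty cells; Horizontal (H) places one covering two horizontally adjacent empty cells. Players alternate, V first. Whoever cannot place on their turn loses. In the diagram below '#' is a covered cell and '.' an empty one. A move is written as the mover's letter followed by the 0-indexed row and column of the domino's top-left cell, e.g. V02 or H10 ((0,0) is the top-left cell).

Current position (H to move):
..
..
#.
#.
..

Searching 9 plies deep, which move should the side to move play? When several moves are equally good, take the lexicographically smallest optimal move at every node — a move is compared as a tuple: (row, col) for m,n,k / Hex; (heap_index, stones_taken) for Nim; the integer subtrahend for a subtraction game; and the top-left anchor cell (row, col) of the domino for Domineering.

H's best at [../../#./#./..]: H00

[../../#./#./..] H move#1: H00:+1/##/../#./#./..*, H10:+1/../##/#./#./.., H40:-1/../../#./#./##
[##/../#./#./..] V move#2: V11:-1/##/.#/##/#./..*, V21:-1/##/../##/##/.., V31:-1/##/../#./##/.#
[##/.#/##/#./..] H move#3: H40:+1/##/.#/##/#./##*
[##/.#/##/#./##] end (terminal -1, V#4); searched ../../#./#./.. to 9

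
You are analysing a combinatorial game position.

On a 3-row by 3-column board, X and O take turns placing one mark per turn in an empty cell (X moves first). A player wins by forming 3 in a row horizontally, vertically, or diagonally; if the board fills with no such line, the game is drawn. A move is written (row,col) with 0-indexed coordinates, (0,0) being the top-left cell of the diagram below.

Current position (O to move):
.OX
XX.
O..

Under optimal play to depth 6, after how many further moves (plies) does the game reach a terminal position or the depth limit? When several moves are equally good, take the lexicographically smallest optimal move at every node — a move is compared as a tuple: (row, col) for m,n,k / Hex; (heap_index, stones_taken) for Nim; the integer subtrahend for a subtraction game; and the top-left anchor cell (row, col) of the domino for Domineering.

ply 1, O at .OX/XX./O.. | (0,0)=-1→OOX/XX./O..; (1,2)=+0→.OX/XXO/O..*; (2,1)=-1→.OX/XX./OO.; (2,2)=-1→.OX/XX./O.O
ply 2, X at .OX/XXO/O.. | (0,0)=+0→XOX/XXO/O..*; (2,1)=+0→.OX/XXO/OX.; (2,2)=+0→.OX/XXO/O.X
ply 3, O at XOX/XXO/O.. | (2,1)=-1→XOX/XXO/OO.; (2,2)=+0→XOX/XXO/O.O*
ply 4, X at XOX/XXO/O.O | (2,1)=+0→XOX/XXO/OXO*
ply 5: XOX/XXO/OXO is terminal +0 (O); from .OX/XX./O.. depth 6

PV length from [.OX/XX./O..]: 4 plies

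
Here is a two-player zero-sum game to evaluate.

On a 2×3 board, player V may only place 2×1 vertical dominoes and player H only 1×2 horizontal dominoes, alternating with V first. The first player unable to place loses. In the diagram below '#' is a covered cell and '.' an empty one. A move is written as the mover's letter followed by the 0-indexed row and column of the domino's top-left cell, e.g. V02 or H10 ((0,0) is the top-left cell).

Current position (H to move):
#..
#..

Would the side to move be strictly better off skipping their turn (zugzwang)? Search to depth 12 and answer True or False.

p1 H@[#../#..]: H01[###/#..]+1* H11[#../###]+1
p2 V@[###/#..] terminal -1; root [#../#..] d12
suppose H passes — search the same position with V to move:
pass> p1 V@[#../#..]: V01[##./##.]+1* V02[#.#/#.#]+1
pass> p2 H@[##./##.] terminal -1; root [#../#..] d12
for H: play +1, pass -1

zugzwang(#../#.., H) = False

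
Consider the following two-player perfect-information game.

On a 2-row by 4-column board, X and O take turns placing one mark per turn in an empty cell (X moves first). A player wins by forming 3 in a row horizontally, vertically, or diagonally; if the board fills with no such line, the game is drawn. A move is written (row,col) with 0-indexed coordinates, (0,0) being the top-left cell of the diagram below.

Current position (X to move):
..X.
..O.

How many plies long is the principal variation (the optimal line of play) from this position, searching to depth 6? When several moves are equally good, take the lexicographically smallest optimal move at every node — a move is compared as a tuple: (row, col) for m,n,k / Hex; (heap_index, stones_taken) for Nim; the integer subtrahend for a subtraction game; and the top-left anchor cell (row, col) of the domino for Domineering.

p1 X@[..X./..O.]: (0,0)[X.X./..O.]+0 (0,1)[.XX./..O.]+1* (0,3)[..XX/..O.]+0 (1,0)[..X./X.O.]+0 (1,1)[..X./.XO.]+0 (1,3)[..X./..OX]+0
p2 O@[.XX./..O.]: (0,0)[OXX./..O.]-1* (0,3)[.XXO/..O.]-1 (1,0)[.XX./O.O.]-1 (1,1)[.XX./.OO.]-1 (1,3)[.XX./..OO]-1
p3 X@[OXX./..O.]: (0,3)[OXXX/..O.]+1* (1,0)[OXX./X.O.]+0 (1,1)[OXX./.XO.]+0 (1,3)[OXX./..OX]+0
p4 O@[OXXX/..O.] terminal -1; root [..X./..O.] d6

PV length from [..X./..O.]: 3 plies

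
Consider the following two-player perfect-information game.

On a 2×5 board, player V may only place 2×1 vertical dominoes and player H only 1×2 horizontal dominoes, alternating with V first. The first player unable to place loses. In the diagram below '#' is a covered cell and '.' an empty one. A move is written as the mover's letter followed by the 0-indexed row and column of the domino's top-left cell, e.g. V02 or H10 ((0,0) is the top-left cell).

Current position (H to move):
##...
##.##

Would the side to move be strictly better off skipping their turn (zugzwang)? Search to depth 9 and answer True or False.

ply 1, H at ##.../##.## | H02=+1→####./##.##*; H03=-1→##.##/##.##
ply 2: ####./##.## is terminal -1 (V); from ##.../##.## depth 9
if H skipped the turn, V would face:
~ ply 1, V at ##.../##.## | V02=-1→###../#####*
~ ply 2, H at ###../##### | H03=+1→#####/#####*
~ ply 3: #####/##### is terminal -1 (V); from ##.../##.## depth 9
compare (H): move=+1 vs pass=+1

zugzwang(##.../##.##, H) = False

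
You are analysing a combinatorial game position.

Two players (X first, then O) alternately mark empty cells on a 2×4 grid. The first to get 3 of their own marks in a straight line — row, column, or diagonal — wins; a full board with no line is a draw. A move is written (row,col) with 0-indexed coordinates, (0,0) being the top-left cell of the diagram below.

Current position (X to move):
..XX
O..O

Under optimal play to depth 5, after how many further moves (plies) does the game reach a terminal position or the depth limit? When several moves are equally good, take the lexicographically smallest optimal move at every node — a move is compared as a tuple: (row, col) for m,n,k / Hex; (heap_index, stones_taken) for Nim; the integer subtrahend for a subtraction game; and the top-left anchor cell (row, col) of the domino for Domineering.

p1 X@[..XX/O..O]: (0,0)[X.XX/O..O]+0 (0,1)[.XXX/O..O]+1* (1,1)[..XX/OX.O]+0 (1,2)[..XX/O.XO]+0
p2 O@[.XXX/O..O] terminal -1; root [..XX/O..O] d5

PV length from [..XX/O..O]: 1 ply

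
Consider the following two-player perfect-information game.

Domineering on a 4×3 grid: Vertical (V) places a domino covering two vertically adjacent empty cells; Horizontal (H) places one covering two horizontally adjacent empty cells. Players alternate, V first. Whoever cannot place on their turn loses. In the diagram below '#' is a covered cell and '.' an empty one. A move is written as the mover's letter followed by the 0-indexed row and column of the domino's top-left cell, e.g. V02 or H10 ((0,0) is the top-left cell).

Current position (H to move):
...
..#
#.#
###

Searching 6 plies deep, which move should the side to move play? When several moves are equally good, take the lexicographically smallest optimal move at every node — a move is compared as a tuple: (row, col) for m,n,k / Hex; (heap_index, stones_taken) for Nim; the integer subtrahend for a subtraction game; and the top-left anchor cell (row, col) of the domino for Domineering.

H's best at [.../..#/#.#/###]: H10

[.../..#/#.#/###] H move#1: H00:-1/##./..#/#.#/###, H01:-1/.##/..#/#.#/###, H10:+1/.../###/#.#/###*
[.../###/#.#/###] end (terminal -1, V#2); searched .../..#/#.#/### to 6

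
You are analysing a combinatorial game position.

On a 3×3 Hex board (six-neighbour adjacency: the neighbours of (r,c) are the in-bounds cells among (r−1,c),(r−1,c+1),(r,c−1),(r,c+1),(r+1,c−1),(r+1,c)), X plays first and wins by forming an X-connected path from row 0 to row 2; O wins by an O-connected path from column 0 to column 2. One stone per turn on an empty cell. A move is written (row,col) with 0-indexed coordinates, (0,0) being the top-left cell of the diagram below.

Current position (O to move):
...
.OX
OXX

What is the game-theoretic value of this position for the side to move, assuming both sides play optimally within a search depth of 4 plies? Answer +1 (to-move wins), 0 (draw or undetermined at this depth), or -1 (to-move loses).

value(.../.OX/OXX, O) = +1

[.../.OX/OXX] O move#1: (0,0):-1/O../.OX/OXX, (0,1):-1/.O./.OX/OXX, (0,2):+1/..O/.OX/OXX*, (1,0):-1/.../OOX/OXX
[..O/.OX/OXX] end (terminal -1, X#2); searched .../.OX/OXX to 4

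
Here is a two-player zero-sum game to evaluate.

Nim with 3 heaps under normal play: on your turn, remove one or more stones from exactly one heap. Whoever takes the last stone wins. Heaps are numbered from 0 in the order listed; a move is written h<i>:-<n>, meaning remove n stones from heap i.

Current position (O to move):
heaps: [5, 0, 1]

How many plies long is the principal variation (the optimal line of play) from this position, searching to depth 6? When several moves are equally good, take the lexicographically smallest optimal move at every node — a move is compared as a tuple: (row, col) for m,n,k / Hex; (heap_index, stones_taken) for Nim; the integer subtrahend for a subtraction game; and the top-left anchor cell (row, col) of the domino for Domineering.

PV length from [(5,0,1)]: 3 plies

ply 1, O at (5,0,1) | h0:-1=-1→(4,0,1); h0:-2=-1→(3,0,1); h0:-3=-1→(2,0,1); h0:-4=+1→(1,0,1)*; h0:-5=-1→(0,0,1); h2:-1=-1→(5,0,0)
ply 2, X at (1,0,1) | h0:-1=-1→(0,0,1)*; h2:-1=-1→(1,0,0)
ply 3, O at (0,0,1) | h2:-1=+1→(0,0,0)*
ply 4: (0,0,0) is terminal -1 (X); from (5,0,1) depth 6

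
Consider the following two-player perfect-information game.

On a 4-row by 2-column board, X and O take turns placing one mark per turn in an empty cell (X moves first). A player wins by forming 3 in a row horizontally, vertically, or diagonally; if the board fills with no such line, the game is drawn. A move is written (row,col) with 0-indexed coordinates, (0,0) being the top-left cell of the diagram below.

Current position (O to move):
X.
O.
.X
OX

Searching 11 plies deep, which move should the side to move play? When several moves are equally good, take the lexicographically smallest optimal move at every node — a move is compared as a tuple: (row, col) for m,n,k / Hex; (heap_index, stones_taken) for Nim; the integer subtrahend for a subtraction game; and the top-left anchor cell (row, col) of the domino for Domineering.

O's best at [X./O./.X/OX]: (2,0)

[X./O./.X/OX] O move#1: (0,1):-1/XO/O./.X/OX, (1,1):+0/X./OO/.X/OX, (2,0):+1/X./O./OX/OX*
[X./O./OX/OX] end (terminal -1, X#2); searched X./O./.X/OX to 11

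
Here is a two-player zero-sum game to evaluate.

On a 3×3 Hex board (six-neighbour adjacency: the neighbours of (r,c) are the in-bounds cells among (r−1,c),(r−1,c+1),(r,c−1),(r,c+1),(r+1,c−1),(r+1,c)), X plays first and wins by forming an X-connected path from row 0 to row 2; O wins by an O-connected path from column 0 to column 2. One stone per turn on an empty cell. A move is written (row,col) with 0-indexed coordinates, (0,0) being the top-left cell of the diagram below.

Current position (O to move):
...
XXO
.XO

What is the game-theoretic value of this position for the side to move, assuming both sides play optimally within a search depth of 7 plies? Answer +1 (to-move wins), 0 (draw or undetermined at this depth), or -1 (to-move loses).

value(.../XXO/.XO, O) = -1

p1 O@[.../XXO/.XO]: (0,0)[O../XXO/.XO]-1* (0,1)[.O./XXO/.XO]-1 (0,2)[..O/XXO/.XO]-1 (2,0)[.../XXO/OXO]-1
p2 X@[O../XXO/.XO]: (0,1)[OX./XXO/.XO]+1* (0,2)[O.X/XXO/.XO]+1 (2,0)[O../XXO/XXO]+1
p3 O@[OX./XXO/.XO] terminal -1; root [.../XXO/.XO] d7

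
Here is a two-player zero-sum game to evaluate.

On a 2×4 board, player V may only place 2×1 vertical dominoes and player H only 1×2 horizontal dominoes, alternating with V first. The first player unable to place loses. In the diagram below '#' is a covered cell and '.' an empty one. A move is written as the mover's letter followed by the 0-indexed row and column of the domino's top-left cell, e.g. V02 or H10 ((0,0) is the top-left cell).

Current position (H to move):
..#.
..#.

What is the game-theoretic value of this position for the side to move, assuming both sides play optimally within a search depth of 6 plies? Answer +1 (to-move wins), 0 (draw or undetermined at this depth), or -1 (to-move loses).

[..#./..#.] H move#1: H00:+1/###./..#.*, H10:+1/..#./###.
[###./..#.] V move#2: V03:-1/####/..##*
[####/..##] H move#3: H10:+1/####/####*
[####/####] end (terminal -1, V#4); searched ..#./..#. to 6

value(..#./..#., H) = +1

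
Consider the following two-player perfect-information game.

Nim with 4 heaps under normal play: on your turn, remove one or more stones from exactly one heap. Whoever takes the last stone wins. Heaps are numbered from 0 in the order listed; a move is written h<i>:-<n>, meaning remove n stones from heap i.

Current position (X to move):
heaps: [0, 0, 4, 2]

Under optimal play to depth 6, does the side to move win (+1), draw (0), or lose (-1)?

value((0,0,4,2), X) = +1

[(0,0,4,2)] X move#1: h2:-1:-1/(0,0,3,2), h2:-2:+1/(0,0,2,2)*, h2:-3:-1/(0,0,1,2), h2:-4:-1/(0,0,0,2), h3:-1:-1/(0,0,4,1), h3:-2:-1/(0,0,4,0)
[(0,0,2,2)] O move#2: h2:-1:-1/(0,0,1,2)*, h2:-2:-1/(0,0,0,2), h3:-1:-1/(0,0,2,1), h3:-2:-1/(0,0,2,0)
[(0,0,1,2)] X move#3: h2:-1:-1/(0,0,0,2), h3:-1:+1/(0,0,1,1)*, h3:-2:-1/(0,0,1,0)
[(0,0,1,1)] O move#4: h2:-1:-1/(0,0,0,1)*, h3:-1:-1/(0,0,1,0)
[(0,0,0,1)] X move#5: h3:-1:+1/(0,0,0,0)*
[(0,0,0,0)] end (terminal -1, O#6); searched (0,0,4,2) to 6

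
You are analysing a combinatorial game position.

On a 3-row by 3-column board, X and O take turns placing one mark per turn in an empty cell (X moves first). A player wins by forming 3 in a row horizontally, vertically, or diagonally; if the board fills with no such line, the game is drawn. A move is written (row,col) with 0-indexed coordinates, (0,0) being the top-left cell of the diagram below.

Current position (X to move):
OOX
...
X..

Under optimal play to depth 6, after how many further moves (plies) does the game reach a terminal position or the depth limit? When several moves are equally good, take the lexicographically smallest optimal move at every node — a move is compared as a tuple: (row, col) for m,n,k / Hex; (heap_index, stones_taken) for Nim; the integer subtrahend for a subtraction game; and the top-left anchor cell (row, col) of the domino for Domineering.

PV length from [OOX/.../X..]: 1 ply

p1 X@[OOX/.../X..]: (1,0)[OOX/X../X..]-1 (1,1)[OOX/.X./X..]+1* (1,2)[OOX/..X/X..]+1 (2,1)[OOX/.../XX.]+1 (2,2)[OOX/.../X.X]+1
p2 O@[OOX/.X./X..] terminal -1; root [OOX/.../X..] d6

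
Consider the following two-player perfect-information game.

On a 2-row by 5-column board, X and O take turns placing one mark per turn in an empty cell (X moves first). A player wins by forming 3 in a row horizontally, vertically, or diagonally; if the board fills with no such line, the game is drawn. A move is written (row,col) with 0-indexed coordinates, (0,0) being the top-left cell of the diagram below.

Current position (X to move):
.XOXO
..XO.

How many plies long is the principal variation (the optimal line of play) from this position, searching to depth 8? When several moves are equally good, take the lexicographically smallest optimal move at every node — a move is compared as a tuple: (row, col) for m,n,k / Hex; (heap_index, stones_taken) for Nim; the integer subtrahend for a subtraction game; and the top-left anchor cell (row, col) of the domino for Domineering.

PV length from [.XOXO/..XO.]: 4 plies

[.XOXO/..XO.] X move#1: (0,0):+0/XXOXO/..XO.*, (1,0):+0/.XOXO/X.XO., (1,1):+0/.XOXO/.XXO., (1,4):+0/.XOXO/..XOX
[XXOXO/..XO.] O move#2: (1,0):+0/XXOXO/O.XO.*, (1,1):+0/XXOXO/.OXO., (1,4):+0/XXOXO/..XOO
[XXOXO/O.XO.] X move#3: (1,1):+0/XXOXO/OXXO.*, (1,4):+0/XXOXO/O.XOX
[XXOXO/OXXO.] O move#4: (1,4):+0/XXOXO/OXXOO*
[XXOXO/OXXOO] end (terminal +0, X#5); searched .XOXO/..XO. to 8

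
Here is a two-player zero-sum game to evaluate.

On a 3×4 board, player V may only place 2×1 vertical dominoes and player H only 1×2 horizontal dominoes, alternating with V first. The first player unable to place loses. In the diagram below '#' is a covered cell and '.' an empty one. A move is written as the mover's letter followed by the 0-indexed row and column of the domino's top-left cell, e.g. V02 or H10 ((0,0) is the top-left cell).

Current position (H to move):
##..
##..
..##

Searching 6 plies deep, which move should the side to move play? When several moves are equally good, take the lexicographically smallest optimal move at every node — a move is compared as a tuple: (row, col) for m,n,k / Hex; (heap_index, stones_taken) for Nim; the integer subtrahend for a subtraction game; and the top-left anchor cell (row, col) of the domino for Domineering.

H's best at [##../##../..##]: H02

[##../##../..##] H move#1: H02:+1/####/##../..##*, H12:+1/##../####/..##, H20:-1/##../##../####
[####/##../..##] end (terminal -1, V#2); searched ##../##../..## to 6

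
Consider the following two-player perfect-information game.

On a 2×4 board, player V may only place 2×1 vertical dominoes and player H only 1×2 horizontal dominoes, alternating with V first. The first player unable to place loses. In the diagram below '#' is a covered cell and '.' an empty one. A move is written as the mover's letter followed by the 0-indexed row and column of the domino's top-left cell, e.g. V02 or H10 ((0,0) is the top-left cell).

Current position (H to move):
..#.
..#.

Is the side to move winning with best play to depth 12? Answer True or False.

ply 1, H at ..#./..#. | H00=+1→###./..#.*; H10=+1→..#./###.
ply 2, V at ###./..#. | V03=-1→####/..##*
ply 3, H at ####/..## | H10=+1→####/####*
ply 4: ####/#### is terminal -1 (V); from ..#./..#. depth 12

H winning at [..#./..#.]: True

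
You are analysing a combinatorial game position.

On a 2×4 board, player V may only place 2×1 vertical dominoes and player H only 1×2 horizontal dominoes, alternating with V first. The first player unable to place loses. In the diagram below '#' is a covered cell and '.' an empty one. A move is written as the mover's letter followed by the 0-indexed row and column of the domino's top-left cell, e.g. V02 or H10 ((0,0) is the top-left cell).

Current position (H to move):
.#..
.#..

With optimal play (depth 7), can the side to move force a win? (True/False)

p1 H@[.#../.#..]: H02[.###/.#..]+1* H12[.#../.###]+1
p2 V@[.###/.#..]: V00[####/##..]-1*
p3 H@[####/##..]: H12[####/####]+1*
p4 V@[####/####] terminal -1; root [.#../.#..] d7

H winning at [.#../.#..]: True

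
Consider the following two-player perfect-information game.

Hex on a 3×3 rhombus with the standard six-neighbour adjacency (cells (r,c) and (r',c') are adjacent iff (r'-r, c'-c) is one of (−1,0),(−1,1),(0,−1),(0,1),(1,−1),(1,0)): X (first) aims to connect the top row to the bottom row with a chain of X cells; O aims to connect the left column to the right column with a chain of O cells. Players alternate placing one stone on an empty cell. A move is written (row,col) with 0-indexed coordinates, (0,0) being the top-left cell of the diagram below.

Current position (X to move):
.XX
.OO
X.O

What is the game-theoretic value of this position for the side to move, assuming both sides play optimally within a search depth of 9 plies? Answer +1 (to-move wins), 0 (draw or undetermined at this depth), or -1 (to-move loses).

p1 X@[.XX/.OO/X.O]: (0,0)[XXX/.OO/X.O]-1 (1,0)[.XX/XOO/X.O]+1* (2,1)[.XX/.OO/XXO]-1
p2 O@[.XX/XOO/X.O] terminal -1; root [.XX/.OO/X.O] d9

value(.XX/.OO/X.O, X) = +1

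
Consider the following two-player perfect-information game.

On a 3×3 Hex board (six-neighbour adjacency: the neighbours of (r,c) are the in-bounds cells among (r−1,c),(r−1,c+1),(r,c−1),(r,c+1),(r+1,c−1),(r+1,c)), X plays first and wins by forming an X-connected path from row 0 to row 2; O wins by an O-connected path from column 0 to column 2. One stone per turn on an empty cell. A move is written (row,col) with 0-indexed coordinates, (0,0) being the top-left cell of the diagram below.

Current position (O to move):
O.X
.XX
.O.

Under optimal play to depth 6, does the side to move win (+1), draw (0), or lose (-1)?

ply 1, O at O.X/.XX/.O. | (0,1)=-1→OOX/.XX/.O.*; (1,0)=-1→O.X/OXX/.O.; (2,0)=-1→O.X/.XX/OO.; (2,2)=-1→O.X/.XX/.OO
ply 2, X at OOX/.XX/.O. | (1,0)=+1→OOX/XXX/.O.*; (2,0)=+1→OOX/.XX/XO.; (2,2)=+1→OOX/.XX/.OX
ply 3, O at OOX/XXX/.O. | (2,0)=-1→OOX/XXX/OO.*; (2,2)=-1→OOX/XXX/.OO
ply 4, X at OOX/XXX/OO. | (2,2)=+1→OOX/XXX/OOX*
ply 5: OOX/XXX/OOX is terminal -1 (O); from O.X/.XX/.O. depth 6

value(O.X/.XX/.O., O) = -1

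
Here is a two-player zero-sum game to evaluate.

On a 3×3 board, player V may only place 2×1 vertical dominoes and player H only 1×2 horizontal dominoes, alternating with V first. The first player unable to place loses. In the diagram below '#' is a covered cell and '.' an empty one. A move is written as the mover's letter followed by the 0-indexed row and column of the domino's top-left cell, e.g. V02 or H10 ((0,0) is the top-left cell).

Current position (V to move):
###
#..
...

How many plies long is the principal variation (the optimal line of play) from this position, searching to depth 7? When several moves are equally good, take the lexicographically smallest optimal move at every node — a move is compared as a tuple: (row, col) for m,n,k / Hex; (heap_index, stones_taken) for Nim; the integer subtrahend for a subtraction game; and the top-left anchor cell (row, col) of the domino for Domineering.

p1 V@[###/#../...]: V11[###/##./.#.]+1* V12[###/#.#/..#]-1
p2 H@[###/##./.#.] terminal -1; root [###/#../...] d7

PV length from [###/#../...]: 1 ply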